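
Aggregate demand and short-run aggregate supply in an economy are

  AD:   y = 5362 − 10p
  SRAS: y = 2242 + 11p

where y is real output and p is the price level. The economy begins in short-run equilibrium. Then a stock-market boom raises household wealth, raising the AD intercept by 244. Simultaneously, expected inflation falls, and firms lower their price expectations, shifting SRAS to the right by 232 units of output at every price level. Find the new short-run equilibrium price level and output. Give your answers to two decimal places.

p = 149.14, y = 4114.57

After both shocks: AD is y = 5606 − 10p and SRAS is y = 2474 + 11p.
Setting them equal: 3132 = 21p, so p = 149.14.
Substituting into AD, y = 4114.57.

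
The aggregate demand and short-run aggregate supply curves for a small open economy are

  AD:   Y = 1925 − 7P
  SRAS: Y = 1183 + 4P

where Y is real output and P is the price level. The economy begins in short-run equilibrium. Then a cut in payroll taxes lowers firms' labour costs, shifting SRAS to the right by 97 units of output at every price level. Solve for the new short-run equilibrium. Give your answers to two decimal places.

This is a positive supply shock: SRAS shifts right.
New SRAS: Y = 1280 + 4P.
Set AD = SRAS: 1925 − 7P = 1280 + 4P, so 645 = 11P and P = 58.64.
Substituting into AD, Y = 1514.55.

P = 58.64, Y = 1514.55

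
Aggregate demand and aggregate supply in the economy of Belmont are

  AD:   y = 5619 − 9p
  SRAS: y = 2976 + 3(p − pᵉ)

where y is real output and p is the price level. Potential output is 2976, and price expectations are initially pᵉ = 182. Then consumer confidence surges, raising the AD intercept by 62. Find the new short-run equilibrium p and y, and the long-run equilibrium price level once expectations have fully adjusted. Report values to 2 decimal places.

Short run: p = 270.92, y = 3242.75. Long run: p = 300.56.

AD shifts right: new AD is y = 5681 − 9p. With pᵉ = 182, SRAS is y = 2430 + 3p.
Short run: 5681 − 9p = 2430 + 3p gives 3251 = 12p, so p = 270.92 and y = 5681 − 9p = 3242.75.
y = 3242.75 is above potential 2976; expectations adjust and SRAS shifts left until y = 2976.
Long run: on the new AD curve, 2976 = 5681 − 9p gives p = 300.56.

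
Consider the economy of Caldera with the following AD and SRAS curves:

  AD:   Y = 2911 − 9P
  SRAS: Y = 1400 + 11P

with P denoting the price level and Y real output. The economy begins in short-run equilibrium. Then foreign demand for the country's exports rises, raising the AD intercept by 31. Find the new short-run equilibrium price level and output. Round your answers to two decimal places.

This is a positive demand shock: AD shifts right.
New AD: Y = 2942 − 9P.
Set AD = SRAS: 2942 − 9P = 1400 + 11P, so 1542 = 20P and P = 77.10.
Substituting into AD, Y = 2248.10.

P = 77.10, Y = 2248.10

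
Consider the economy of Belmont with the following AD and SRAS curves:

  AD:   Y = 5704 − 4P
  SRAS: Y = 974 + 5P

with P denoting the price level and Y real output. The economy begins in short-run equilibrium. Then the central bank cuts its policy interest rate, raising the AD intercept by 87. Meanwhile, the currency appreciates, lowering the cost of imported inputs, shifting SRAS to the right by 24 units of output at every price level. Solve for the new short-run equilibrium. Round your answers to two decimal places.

P = 532.56, Y = 3660.78

After both shocks: AD is Y = 5791 − 4P and SRAS is Y = 998 + 5P.
Setting them equal: 4793 = 9P, so P = 532.56.
Substituting into AD, Y = 3660.78.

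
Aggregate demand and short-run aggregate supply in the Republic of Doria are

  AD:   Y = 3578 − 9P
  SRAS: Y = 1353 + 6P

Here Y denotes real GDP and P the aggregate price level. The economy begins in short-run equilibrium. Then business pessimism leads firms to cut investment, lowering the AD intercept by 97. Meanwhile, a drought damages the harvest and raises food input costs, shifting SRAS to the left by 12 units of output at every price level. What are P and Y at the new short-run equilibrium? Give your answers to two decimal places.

P = 142.67, Y = 2197.00

After both shocks: AD is Y = 3481 − 9P and SRAS is Y = 1341 + 6P.
Setting them equal: 2140 = 15P, so P = 142.67.
Substituting into AD, Y = 2197.00.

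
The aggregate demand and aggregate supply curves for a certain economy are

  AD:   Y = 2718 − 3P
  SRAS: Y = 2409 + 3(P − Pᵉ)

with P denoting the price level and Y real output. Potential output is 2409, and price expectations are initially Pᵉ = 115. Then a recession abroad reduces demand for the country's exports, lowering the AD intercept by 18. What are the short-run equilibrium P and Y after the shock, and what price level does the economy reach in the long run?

Short run: P = 106, Y = 2382. Long run: P = 97.

AD shifts left: new AD is Y = 2700 − 3P. With Pᵉ = 115, SRAS is Y = 2064 + 3P.
Short run: 2700 − 3P = 2064 + 3P gives 636 = 6P, so P = 106 and Y = 2700 − 3·106 = 2382.
Y = 2382 is below potential 2409; expectations adjust and SRAS shifts right until Y = 2409.
Long run: on the new AD curve, 2409 = 2700 − 3P gives P = 97.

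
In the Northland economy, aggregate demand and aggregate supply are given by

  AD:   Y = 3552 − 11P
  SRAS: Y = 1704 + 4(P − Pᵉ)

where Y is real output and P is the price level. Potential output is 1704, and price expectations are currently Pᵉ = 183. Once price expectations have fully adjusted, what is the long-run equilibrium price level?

Long-run P = 168

Short run: with Pᵉ = 183, SRAS is Y = 972 + 4P. Setting AD = SRAS gives 2580 = 15P, so P = 172 and Y = 3552 − 11·172 = 1660.
Output 1660 is below potential 1704, so over time expected prices fall and SRAS shifts right until Y returns to 1704.
Long run: Y = 1704 on the AD curve gives 1704 = 3552 − 11P, so P = 168.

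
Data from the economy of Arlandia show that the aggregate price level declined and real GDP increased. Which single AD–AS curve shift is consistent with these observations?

SRAS shifted right

P fell and Y rose. An AD shift moves P and Y in the same direction; an SRAS shift moves them in opposite directions.
Here P and Y moved in opposite directions, so the SRAS curve shifted.
Since Y rose, SRAS shifted right.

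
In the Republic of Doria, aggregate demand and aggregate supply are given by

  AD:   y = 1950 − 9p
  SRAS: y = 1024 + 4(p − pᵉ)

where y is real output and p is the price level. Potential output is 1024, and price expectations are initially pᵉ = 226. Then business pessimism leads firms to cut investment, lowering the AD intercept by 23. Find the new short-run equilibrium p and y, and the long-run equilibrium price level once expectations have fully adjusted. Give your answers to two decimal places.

Short run: p = 139.00, y = 676.00. Long run: p = 100.33.

AD shifts left: new AD is y = 1927 − 9p. With pᵉ = 226, SRAS is y = 120 + 4p.
Short run: 1927 − 9p = 120 + 4p gives 1807 = 13p, so p = 139.00 and y = 1927 − 9p = 676.00.
y = 676.00 is below potential 1024; expectations adjust and SRAS shifts right until y = 1024.
Long run: on the new AD curve, 1024 = 1927 − 9p gives p = 100.33.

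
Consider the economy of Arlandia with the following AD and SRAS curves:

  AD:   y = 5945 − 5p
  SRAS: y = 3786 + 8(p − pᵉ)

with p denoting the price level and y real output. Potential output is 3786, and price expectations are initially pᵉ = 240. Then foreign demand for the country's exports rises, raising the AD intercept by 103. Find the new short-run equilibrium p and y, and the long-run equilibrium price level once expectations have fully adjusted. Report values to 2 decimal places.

Short run: p = 321.69, y = 4439.54. Long run: p = 452.40.

AD shifts right: new AD is y = 6048 − 5p. With pᵉ = 240, SRAS is y = 1866 + 8p.
Short run: 6048 − 5p = 1866 + 8p gives 4182 = 13p, so p = 321.69 and y = 6048 − 5p = 4439.54.
y = 4439.54 is above potential 3786; expectations adjust and SRAS shifts left until y = 3786.
Long run: on the new AD curve, 3786 = 6048 − 5p gives p = 452.40.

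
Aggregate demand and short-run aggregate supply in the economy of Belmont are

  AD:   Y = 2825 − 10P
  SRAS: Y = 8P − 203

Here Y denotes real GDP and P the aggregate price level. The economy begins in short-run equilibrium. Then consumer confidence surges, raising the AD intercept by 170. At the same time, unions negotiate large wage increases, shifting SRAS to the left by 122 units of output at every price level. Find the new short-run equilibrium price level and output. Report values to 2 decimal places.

P = 184.44, Y = 1150.56

After both shocks: AD is Y = 2995 − 10P and SRAS is Y = 8P − 325.
Setting them equal: 3320 = 18P, so P = 184.44.
Substituting into AD, Y = 1150.56.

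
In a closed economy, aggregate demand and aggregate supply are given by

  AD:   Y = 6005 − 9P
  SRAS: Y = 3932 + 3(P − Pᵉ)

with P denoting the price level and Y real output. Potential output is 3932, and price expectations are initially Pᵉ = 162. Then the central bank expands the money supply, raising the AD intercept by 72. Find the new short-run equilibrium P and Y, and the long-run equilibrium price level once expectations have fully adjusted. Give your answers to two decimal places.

AD shifts right: new AD is Y = 6077 − 9P. With Pᵉ = 162, SRAS is Y = 3446 + 3P.
Short run: 6077 − 9P = 3446 + 3P gives 2631 = 12P, so P = 219.25 and Y = 6077 − 9P = 4103.75.
Y = 4103.75 is above potential 3932; expectations adjust and SRAS shifts left until Y = 3932.
Long run: on the new AD curve, 3932 = 6077 − 9P gives P = 238.33.

Short run: P = 219.25, Y = 4103.75. Long run: P = 238.33.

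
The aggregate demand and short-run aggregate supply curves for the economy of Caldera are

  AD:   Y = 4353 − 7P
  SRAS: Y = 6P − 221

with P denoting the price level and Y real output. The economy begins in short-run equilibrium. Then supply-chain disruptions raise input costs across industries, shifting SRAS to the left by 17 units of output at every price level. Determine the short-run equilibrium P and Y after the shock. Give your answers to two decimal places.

P = 353.15, Y = 1880.92

This is a negative supply shock: SRAS shifts left.
New SRAS: Y = 6P − 238.
Set AD = SRAS: 4353 − 7P = 6P − 238, so 4591 = 13P and P = 353.15.
Substituting into AD, Y = 1880.92.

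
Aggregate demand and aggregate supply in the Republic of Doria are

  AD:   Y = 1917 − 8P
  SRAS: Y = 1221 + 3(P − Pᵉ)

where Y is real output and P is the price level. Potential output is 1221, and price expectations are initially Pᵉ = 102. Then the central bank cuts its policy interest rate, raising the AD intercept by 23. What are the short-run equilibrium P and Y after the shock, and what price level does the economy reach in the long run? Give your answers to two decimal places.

Short run: P = 93.18, Y = 1194.55. Long run: P = 89.88.

AD shifts right: new AD is Y = 1940 − 8P. With Pᵉ = 102, SRAS is Y = 915 + 3P.
Short run: 1940 − 8P = 915 + 3P gives 1025 = 11P, so P = 93.18 and Y = 1940 − 8P = 1194.55.
Y = 1194.55 is below potential 1221; expectations adjust and SRAS shifts right until Y = 1221.
Long run: on the new AD curve, 1221 = 1940 − 8P gives P = 89.88.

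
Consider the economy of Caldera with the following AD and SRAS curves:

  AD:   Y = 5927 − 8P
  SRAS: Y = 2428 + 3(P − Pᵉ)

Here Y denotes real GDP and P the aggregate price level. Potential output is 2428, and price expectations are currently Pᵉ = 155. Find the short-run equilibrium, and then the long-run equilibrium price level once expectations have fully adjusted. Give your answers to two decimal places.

Short run: P = 360.36, Y = 3044.09. Long run: P = 437.38.

Short run: with Pᵉ = 155, SRAS is Y = 1963 + 3P. Setting AD = SRAS gives 3964 = 11P, so P = 360.36 and Y = 5927 − 8P = 3044.09.
Output 3044.09 is above potential 2428, so over time expected prices rise and SRAS shifts left until Y returns to 2428.
Long run: Y = 2428 on the AD curve gives 2428 = 5927 − 8P, so P = 437.38.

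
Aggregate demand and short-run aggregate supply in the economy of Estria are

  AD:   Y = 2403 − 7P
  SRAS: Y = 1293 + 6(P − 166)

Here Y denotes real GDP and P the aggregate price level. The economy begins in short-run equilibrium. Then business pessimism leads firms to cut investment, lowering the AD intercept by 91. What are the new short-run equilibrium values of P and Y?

This is a negative demand shock: AD shifts left.
New AD: Y = 2312 − 7P.
SRAS can be written Y = 297 + 6P.
Set AD = SRAS: 2312 − 7P = 297 + 6P, so 2015 = 13P and P = 155.
Y = 2312 − 7·155 = 1227.

P = 155, Y = 1227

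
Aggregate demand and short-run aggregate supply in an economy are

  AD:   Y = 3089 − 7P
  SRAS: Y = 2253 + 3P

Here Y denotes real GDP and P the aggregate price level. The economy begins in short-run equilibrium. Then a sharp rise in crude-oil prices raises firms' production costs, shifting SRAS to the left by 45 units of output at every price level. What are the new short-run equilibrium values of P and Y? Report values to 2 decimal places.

P = 88.10, Y = 2472.30

This is a negative supply shock: SRAS shifts left.
New SRAS: Y = 2208 + 3P.
Set AD = SRAS: 3089 − 7P = 2208 + 3P, so 881 = 10P and P = 88.10.
Substituting into AD, Y = 2472.30.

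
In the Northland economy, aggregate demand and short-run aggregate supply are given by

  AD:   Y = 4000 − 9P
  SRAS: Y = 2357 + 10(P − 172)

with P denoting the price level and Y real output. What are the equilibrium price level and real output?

Write SRAS as Y = 2357 + 10P − 1720 = 637 + 10P.
Set AD = SRAS: 4000 − 9P = 637 + 10P, so 3363 = 19P and P = 177.
Then Y = 4000 − 9·177 = 2407.

P = 177, Y = 2407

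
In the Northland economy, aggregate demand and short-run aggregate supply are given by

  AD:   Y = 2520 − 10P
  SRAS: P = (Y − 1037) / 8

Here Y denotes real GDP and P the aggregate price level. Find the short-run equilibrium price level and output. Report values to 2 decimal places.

Rearrange SRAS to Y = 1037 + 8P.
Set AD = SRAS: 2520 − 10P = 1037 + 8P, so 1483 = 18P and P = 82.39.
Substituting into AD, Y = 2520 − 10P = 1696.11.

P = 82.39, Y = 1696.11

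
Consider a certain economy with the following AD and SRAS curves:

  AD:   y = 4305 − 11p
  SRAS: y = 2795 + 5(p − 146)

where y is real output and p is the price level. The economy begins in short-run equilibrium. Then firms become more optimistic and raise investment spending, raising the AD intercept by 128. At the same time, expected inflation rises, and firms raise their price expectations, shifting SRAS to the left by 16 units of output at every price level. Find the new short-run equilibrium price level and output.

p = 149, y = 2794

After both shocks: AD is y = 4433 − 11p and SRAS is y = 2049 + 5p.
Setting them equal: 2384 = 16p, so p = 149.
y = 4433 − 11·149 = 2794.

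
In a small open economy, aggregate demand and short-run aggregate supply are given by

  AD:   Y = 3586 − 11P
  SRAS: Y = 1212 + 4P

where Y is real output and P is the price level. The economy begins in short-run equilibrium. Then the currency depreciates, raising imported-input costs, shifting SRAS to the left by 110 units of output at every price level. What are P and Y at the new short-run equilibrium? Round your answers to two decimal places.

P = 165.60, Y = 1764.40

This is a negative supply shock: SRAS shifts left.
New SRAS: Y = 1102 + 4P.
Set AD = SRAS: 3586 − 11P = 1102 + 4P, so 2484 = 15P and P = 165.60.
Substituting into AD, Y = 1764.40.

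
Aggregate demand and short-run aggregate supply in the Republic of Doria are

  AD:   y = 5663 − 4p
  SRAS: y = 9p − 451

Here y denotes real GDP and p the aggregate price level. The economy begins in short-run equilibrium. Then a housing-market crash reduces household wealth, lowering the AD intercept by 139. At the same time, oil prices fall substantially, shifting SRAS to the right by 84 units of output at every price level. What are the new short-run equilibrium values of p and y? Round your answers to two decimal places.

p = 453.15, y = 3711.38

After both shocks: AD is y = 5524 − 4p and SRAS is y = 9p − 367.
Setting them equal: 5891 = 13p, so p = 453.15.
Substituting into AD, y = 3711.38.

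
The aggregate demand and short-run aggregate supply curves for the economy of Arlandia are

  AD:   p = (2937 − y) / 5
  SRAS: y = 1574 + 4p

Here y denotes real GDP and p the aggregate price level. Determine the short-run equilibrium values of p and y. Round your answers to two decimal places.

Rearrange AD to y = 2937 − 5p.
Set AD = SRAS: 2937 − 5p = 1574 + 4p, so 1363 = 9p and p = 151.44.
Substituting into AD, y = 2937 − 5p = 2179.78.

p = 151.44, y = 2179.78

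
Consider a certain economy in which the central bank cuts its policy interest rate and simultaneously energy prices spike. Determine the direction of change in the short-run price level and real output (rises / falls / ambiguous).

Price level: rises; output: ambiguous

The first event is a positive demand shock: AD shifts right, which by itself pushes P up and Y up.
The second is an adverse supply shock: SRAS shifts left, which by itself pushes P up and Y down.
Both shocks push P up, so P rises. The two shocks push Y in opposite directions, so the effect on Y is ambiguous.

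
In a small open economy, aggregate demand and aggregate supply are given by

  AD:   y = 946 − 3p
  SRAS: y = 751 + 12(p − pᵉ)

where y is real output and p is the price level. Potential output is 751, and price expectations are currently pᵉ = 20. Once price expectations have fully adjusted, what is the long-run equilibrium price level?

Long-run p = 65

Short run: with pᵉ = 20, SRAS is y = 511 + 12p. Setting AD = SRAS gives 435 = 15p, so p = 29 and y = 946 − 3·29 = 859.
Output 859 is above potential 751, so over time expected prices rise and SRAS shifts left until y returns to 751.
Long run: y = 751 on the AD curve gives 751 = 946 − 3p, so p = 65.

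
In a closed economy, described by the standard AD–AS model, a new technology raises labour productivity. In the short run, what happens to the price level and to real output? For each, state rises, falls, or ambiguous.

Price level: falls; output: rises

This is a favourable supply shock: SRAS shifts right.
Moving along the downward-sloping AD curve, P falls and Y rises.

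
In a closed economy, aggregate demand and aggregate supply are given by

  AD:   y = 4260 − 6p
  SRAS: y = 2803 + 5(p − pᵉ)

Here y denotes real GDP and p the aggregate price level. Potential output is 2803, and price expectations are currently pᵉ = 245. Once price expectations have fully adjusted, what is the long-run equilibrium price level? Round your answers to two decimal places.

Long-run p = 242.83

Short run: with pᵉ = 245, SRAS is y = 1578 + 5p. Setting AD = SRAS gives 2682 = 11p, so p = 243.82 and y = 4260 − 6p = 2797.09.
Output 2797.09 is below potential 2803, so over time expected prices fall and SRAS shifts right until y returns to 2803.
Long run: y = 2803 on the AD curve gives 2803 = 4260 − 6p, so p = 242.83.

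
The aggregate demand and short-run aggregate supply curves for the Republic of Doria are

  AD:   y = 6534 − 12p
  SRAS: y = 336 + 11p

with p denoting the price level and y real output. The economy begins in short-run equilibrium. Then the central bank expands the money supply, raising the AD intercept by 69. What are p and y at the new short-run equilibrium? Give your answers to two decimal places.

p = 272.48, y = 3333.26

This is a positive demand shock: AD shifts right.
New AD: y = 6603 − 12p.
Set AD = SRAS: 6603 − 12p = 336 + 11p, so 6267 = 23p and p = 272.48.
Substituting into AD, y = 3333.26.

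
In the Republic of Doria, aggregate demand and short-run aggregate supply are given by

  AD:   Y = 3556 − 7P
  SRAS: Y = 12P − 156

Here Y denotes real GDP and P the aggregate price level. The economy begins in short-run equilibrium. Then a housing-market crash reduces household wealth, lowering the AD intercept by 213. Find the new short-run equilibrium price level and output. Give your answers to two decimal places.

P = 184.16, Y = 2053.89

This is a negative demand shock: AD shifts left.
New AD: Y = 3343 − 7P.
Set AD = SRAS: 3343 − 7P = 12P − 156, so 3499 = 19P and P = 184.16.
Substituting into AD, Y = 2053.89.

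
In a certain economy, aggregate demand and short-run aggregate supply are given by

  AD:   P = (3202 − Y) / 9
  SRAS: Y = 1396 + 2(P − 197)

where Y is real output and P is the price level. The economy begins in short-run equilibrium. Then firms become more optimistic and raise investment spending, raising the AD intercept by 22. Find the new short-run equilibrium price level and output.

This is a positive demand shock: AD shifts right.
New AD: Y = 3224 − 9P.
SRAS can be written Y = 1002 + 2P.
Set AD = SRAS: 3224 − 9P = 1002 + 2P, so 2222 = 11P and P = 202.
Y = 3224 − 9·202 = 1406.

P = 202, Y = 1406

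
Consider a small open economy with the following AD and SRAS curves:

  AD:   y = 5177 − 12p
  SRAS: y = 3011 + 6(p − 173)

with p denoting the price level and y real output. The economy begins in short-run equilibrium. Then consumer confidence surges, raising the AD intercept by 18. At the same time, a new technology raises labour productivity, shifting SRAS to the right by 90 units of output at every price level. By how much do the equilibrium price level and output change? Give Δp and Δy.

Δp = -4, Δy = +66

After both shocks: AD is y = 5195 − 12p and SRAS is y = 2063 + 6p.
Setting them equal: 3132 = 18p, so p = 174.
y = 5195 − 12·174 = 3107.
Initially p = 178, y = 3041, so Δp = -4 and Δy = +66.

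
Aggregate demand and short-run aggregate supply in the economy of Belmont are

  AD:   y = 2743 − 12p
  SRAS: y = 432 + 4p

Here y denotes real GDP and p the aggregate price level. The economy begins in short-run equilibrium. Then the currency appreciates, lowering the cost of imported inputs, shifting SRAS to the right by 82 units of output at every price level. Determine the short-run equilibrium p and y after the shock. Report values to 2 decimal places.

p = 139.31, y = 1071.25

This is a positive supply shock: SRAS shifts right.
New SRAS: y = 514 + 4p.
Set AD = SRAS: 2743 − 12p = 514 + 4p, so 2229 = 16p and p = 139.31.
Substituting into AD, y = 1071.25.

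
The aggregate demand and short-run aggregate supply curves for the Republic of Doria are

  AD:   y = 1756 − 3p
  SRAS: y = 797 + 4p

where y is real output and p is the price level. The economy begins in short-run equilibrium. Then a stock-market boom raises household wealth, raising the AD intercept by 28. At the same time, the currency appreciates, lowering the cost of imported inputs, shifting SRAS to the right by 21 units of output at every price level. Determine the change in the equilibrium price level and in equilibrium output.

Δp = +1, Δy = +25

After both shocks: AD is y = 1784 − 3p and SRAS is y = 818 + 4p.
Setting them equal: 966 = 7p, so p = 138.
y = 1784 − 3·138 = 1370.
Initially p = 137, y = 1345, so Δp = +1 and Δy = +25.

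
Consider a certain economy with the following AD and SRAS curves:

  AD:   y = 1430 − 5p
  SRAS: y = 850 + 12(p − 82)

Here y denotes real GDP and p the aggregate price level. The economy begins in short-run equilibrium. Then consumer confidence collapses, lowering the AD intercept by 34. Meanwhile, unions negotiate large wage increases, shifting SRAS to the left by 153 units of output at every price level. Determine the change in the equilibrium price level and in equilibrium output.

After both shocks: AD is y = 1396 − 5p and SRAS is y = 12p − 287.
Setting them equal: 1683 = 17p, so p = 99.
y = 1396 − 5·99 = 901.
Initially p = 92, y = 970, so Δp = +7 and Δy = -69.

Δp = +7, Δy = -69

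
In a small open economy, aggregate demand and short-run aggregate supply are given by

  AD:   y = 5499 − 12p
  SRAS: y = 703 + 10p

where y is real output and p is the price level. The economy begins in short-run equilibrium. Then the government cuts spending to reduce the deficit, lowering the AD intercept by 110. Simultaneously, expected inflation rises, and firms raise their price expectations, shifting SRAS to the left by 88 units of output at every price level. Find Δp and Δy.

Δp = -1, Δy = -98

After both shocks: AD is y = 5389 − 12p and SRAS is y = 615 + 10p.
Setting them equal: 4774 = 22p, so p = 217.
y = 5389 − 12·217 = 2785.
Initially p = 218, y = 2883, so Δp = -1 and Δy = -98.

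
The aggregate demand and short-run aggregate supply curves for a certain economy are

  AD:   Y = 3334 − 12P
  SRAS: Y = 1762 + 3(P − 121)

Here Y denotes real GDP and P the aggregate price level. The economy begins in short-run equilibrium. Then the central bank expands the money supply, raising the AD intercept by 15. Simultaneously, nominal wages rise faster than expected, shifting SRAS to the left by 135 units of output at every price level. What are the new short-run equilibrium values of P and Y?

After both shocks: AD is Y = 3349 − 12P and SRAS is Y = 1264 + 3P.
Setting them equal: 2085 = 15P, so P = 139.
Y = 3349 − 12·139 = 1681.

P = 139, Y = 1681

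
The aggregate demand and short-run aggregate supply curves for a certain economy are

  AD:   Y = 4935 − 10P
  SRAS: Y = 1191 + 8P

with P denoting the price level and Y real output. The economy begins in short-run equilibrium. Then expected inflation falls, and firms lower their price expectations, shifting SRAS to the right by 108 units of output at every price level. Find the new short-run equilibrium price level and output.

This is a positive supply shock: SRAS shifts right.
New SRAS: Y = 1299 + 8P.
Set AD = SRAS: 4935 − 10P = 1299 + 8P, so 3636 = 18P and P = 202.
Y = 4935 − 10·202 = 2915.

P = 202, Y = 2915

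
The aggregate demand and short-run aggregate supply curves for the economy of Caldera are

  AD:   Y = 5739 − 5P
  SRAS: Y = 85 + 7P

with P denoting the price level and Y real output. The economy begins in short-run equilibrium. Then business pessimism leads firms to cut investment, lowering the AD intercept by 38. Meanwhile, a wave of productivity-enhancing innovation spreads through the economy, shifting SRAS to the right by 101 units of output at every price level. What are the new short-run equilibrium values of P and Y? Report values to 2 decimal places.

P = 459.58, Y = 3403.08

After both shocks: AD is Y = 5701 − 5P and SRAS is Y = 186 + 7P.
Setting them equal: 5515 = 12P, so P = 459.58.
Substituting into AD, Y = 3403.08.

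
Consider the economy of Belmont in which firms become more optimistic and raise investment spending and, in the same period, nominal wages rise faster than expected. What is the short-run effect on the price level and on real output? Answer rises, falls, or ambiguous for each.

Price level: rises; output: ambiguous

The first event is a positive demand shock: AD shifts right, which by itself pushes P up and Y up.
The second is an adverse supply shock: SRAS shifts left, which by itself pushes P up and Y down.
Both shocks push P up, so P rises. The two shocks push Y in opposite directions, so the effect on Y is ambiguous.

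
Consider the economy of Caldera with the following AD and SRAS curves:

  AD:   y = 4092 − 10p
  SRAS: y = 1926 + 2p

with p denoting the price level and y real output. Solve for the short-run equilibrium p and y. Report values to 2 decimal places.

p = 180.50, y = 2287.00

Set AD = SRAS: 4092 − 10p = 1926 + 2p, so 2166 = 12p and p = 180.50.
Substituting into AD, y = 4092 − 10p = 2287.00.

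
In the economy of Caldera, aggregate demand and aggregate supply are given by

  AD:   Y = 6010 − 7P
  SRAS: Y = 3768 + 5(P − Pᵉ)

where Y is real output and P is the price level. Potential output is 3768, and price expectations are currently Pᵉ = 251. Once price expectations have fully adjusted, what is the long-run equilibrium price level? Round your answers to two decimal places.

Long-run P = 320.29

Short run: with Pᵉ = 251, SRAS is Y = 2513 + 5P. Setting AD = SRAS gives 3497 = 12P, so P = 291.42 and Y = 6010 − 7P = 3970.08.
Output 3970.08 is above potential 3768, so over time expected prices rise and SRAS shifts left until Y returns to 3768.
Long run: Y = 3768 on the AD curve gives 3768 = 6010 − 7P, so P = 320.29.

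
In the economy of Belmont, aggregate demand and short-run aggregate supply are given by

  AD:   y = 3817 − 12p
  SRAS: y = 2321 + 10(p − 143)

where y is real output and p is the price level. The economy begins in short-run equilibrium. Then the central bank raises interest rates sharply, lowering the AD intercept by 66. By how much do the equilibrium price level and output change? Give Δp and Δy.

Δp = -3, Δy = -30

This is a negative demand shock: AD shifts left.
New AD: y = 3751 − 12p.
SRAS can be written y = 891 + 10p.
Set AD = SRAS: 3751 − 12p = 891 + 10p, so 2860 = 22p and p = 130.
y = 3751 − 12·130 = 2191.
Initially p = 133, y = 2221, so Δp = -3 and Δy = -30.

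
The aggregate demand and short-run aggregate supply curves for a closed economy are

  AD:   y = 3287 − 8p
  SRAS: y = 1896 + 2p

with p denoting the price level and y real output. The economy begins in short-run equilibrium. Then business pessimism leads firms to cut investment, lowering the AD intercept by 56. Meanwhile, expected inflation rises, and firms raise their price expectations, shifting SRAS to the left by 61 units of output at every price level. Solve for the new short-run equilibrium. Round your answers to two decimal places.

After both shocks: AD is y = 3231 − 8p and SRAS is y = 1835 + 2p.
Setting them equal: 1396 = 10p, so p = 139.60.
Substituting into AD, y = 2114.20.

p = 139.60, y = 2114.20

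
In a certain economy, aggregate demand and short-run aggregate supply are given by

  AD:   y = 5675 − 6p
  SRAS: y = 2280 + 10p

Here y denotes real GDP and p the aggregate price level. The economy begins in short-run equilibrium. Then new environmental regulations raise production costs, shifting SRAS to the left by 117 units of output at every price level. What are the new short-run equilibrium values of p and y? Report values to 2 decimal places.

p = 219.50, y = 4358.00

This is a negative supply shock: SRAS shifts left.
New SRAS: y = 2163 + 10p.
Set AD = SRAS: 5675 − 6p = 2163 + 10p, so 3512 = 16p and p = 219.50.
Substituting into AD, y = 4358.00.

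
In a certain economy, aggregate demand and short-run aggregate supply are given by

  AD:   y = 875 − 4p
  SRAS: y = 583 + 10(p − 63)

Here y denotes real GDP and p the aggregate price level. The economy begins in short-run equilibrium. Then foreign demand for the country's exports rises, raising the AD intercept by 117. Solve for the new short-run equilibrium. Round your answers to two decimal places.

p = 74.21, y = 695.14

This is a positive demand shock: AD shifts right.
New AD: y = 992 − 4p.
SRAS can be written y = 10p − 47.
Set AD = SRAS: 992 − 4p = 10p − 47, so 1039 = 14p and p = 74.21.
Substituting into AD, y = 695.14.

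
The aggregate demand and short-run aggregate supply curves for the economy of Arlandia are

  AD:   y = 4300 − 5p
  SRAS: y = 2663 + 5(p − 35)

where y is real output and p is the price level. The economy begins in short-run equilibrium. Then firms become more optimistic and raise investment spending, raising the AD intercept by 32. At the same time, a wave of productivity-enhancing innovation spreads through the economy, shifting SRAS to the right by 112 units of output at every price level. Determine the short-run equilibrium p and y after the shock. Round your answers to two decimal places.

p = 173.20, y = 3466.00

After both shocks: AD is y = 4332 − 5p and SRAS is y = 2600 + 5p.
Setting them equal: 1732 = 10p, so p = 173.20.
Substituting into AD, y = 3466.00.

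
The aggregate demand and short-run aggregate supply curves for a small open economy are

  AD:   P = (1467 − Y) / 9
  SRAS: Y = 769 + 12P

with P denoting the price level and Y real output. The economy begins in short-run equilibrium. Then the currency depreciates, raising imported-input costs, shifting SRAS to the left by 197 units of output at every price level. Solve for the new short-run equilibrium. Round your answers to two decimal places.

This is a negative supply shock: SRAS shifts left.
New SRAS: Y = 572 + 12P.
Set AD = SRAS: 1467 − 9P = 572 + 12P, so 895 = 21P and P = 42.62.
Substituting into AD, Y = 1083.43.

P = 42.62, Y = 1083.43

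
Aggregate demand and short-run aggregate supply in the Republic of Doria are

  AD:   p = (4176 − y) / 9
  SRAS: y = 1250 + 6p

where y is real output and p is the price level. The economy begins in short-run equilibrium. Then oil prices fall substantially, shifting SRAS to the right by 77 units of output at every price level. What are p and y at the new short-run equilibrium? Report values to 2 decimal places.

This is a positive supply shock: SRAS shifts right.
New SRAS: y = 1327 + 6p.
Set AD = SRAS: 4176 − 9p = 1327 + 6p, so 2849 = 15p and p = 189.93.
Substituting into AD, y = 2466.60.

p = 189.93, y = 2466.60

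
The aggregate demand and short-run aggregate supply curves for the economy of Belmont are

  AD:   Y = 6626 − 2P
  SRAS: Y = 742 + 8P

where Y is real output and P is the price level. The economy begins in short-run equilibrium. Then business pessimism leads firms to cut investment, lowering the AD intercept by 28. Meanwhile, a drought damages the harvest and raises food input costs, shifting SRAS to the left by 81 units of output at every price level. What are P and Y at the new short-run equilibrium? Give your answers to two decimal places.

After both shocks: AD is Y = 6598 − 2P and SRAS is Y = 661 + 8P.
Setting them equal: 5937 = 10P, so P = 593.70.
Substituting into AD, Y = 5410.60.

P = 593.70, Y = 5410.60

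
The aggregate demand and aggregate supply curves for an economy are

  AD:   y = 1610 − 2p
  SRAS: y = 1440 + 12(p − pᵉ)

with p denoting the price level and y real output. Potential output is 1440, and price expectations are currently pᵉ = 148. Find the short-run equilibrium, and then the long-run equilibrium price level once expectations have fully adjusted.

Short run: with pᵉ = 148, SRAS is y = 12p − 336. Setting AD = SRAS gives 1946 = 14p, so p = 139 and y = 1610 − 2·139 = 1332.
Output 1332 is below potential 1440, so over time expected prices fall and SRAS shifts right until y returns to 1440.
Long run: y = 1440 on the AD curve gives 1440 = 1610 − 2p, so p = 85.

Short run: p = 139, y = 1332. Long run: p = 85.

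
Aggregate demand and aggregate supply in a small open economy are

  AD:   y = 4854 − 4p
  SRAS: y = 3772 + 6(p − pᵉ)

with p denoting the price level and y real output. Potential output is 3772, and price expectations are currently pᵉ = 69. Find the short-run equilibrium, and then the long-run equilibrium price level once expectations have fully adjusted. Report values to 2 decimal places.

Short run: p = 149.60, y = 4255.60. Long run: p = 270.50.

Short run: with pᵉ = 69, SRAS is y = 3358 + 6p. Setting AD = SRAS gives 1496 = 10p, so p = 149.60 and y = 4854 − 4p = 4255.60.
Output 4255.60 is above potential 3772, so over time expected prices rise and SRAS shifts left until y returns to 3772.
Long run: y = 3772 on the AD curve gives 3772 = 4854 − 4p, so p = 270.50.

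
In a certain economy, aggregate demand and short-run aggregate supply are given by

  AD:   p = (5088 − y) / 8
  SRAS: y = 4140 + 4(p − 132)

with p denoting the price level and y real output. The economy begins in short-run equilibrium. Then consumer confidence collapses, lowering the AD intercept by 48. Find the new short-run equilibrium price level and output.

p = 119, y = 4088

This is a negative demand shock: AD shifts left.
New AD: y = 5040 − 8p.
SRAS can be written y = 3612 + 4p.
Set AD = SRAS: 5040 − 8p = 3612 + 4p, so 1428 = 12p and p = 119.
y = 5040 − 8·119 = 4088.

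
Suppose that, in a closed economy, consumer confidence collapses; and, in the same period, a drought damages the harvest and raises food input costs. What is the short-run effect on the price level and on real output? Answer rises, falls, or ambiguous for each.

Price level: ambiguous; output: falls

The first event is a negative demand shock: AD shifts left, which by itself pushes P down and Y down.
The second is an adverse supply shock: SRAS shifts left, which by itself pushes P up and Y down.
The two shocks push P in opposite directions, so the effect on P is ambiguous. Both shocks push Y down, so Y falls.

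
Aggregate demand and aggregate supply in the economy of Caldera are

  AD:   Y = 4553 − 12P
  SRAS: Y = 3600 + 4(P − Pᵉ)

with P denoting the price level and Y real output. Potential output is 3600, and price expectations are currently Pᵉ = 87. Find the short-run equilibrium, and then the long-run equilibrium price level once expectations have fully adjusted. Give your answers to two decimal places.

Short run: with Pᵉ = 87, SRAS is Y = 3252 + 4P. Setting AD = SRAS gives 1301 = 16P, so P = 81.31 and Y = 4553 − 12P = 3577.25.
Output 3577.25 is below potential 3600, so over time expected prices fall and SRAS shifts right until Y returns to 3600.
Long run: Y = 3600 on the AD curve gives 3600 = 4553 − 12P, so P = 79.42.

Short run: P = 81.31, Y = 3577.25. Long run: P = 79.42.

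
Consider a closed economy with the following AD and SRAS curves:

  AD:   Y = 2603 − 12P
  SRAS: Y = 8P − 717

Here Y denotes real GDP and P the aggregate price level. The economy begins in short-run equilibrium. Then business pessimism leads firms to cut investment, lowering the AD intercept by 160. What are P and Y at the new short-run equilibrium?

This is a negative demand shock: AD shifts left.
New AD: Y = 2443 − 12P.
Set AD = SRAS: 2443 − 12P = 8P − 717, so 3160 = 20P and P = 158.
Y = 2443 − 12·158 = 547.

P = 158, Y = 547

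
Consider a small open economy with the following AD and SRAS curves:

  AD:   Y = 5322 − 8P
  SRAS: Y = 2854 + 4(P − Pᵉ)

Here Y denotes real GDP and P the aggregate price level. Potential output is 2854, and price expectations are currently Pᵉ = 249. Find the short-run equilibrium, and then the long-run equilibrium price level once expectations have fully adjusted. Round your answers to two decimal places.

Short run: with Pᵉ = 249, SRAS is Y = 1858 + 4P. Setting AD = SRAS gives 3464 = 12P, so P = 288.67 and Y = 5322 − 8P = 3012.67.
Output 3012.67 is above potential 2854, so over time expected prices rise and SRAS shifts left until Y returns to 2854.
Long run: Y = 2854 on the AD curve gives 2854 = 5322 − 8P, so P = 308.50.

Short run: P = 288.67, Y = 3012.67. Long run: P = 308.50.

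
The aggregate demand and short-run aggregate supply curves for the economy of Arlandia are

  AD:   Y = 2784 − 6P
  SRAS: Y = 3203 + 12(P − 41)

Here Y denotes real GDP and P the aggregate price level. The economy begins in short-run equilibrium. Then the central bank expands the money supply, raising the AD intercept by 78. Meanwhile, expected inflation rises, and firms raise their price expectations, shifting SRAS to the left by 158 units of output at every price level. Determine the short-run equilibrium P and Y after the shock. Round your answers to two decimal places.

After both shocks: AD is Y = 2862 − 6P and SRAS is Y = 2553 + 12P.
Setting them equal: 309 = 18P, so P = 17.17.
Substituting into AD, Y = 2759.00.

P = 17.17, Y = 2759.00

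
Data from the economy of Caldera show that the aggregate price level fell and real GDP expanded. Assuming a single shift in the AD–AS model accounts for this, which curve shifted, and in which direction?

P fell and Y rose. An AD shift moves P and Y in the same direction; an SRAS shift moves them in opposite directions.
Here P and Y moved in opposite directions, so the SRAS curve shifted.
Since Y rose, SRAS shifted right.

SRAS shifted right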